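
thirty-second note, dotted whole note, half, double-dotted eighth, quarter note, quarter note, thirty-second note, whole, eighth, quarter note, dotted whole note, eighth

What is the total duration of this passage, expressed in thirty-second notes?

Convert each value to thirty-second notes: thirty-second note = 1; dotted whole note = 48; half = 16; double-dotted eighth = 7; quarter note = 8; quarter note = 8; thirty-second note = 1; whole = 32; eighth = 4; quarter note = 8; dotted whole note = 48; eighth = 4.
Total: 1 + 48 + 16 + 7 + 8 + 8 + 1 + 32 + 4 + 8 + 48 + 4 = 185 thirty-second notes.

185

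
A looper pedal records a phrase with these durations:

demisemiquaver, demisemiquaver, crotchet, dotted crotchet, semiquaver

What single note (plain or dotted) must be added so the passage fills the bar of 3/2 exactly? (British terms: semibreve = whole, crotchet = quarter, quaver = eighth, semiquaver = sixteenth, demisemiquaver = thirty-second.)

The bar of 3/2 = 48 thirty-second notes.
Working in thirty-second notes: demisemiquaver = 1; demisemiquaver = 1; crotchet = 8; dotted crotchet = 12; semiquaver = 2.
Total: 1 + 1 + 8 + 12 + 2 = 24.
Remaining: 48 − 24 = 24 thirty-second notes, which is a dotted half note.

dotted half note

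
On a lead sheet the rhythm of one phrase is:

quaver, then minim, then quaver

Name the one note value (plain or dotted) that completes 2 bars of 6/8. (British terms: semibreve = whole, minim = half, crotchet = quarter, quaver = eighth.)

dotted half note

2 bars of 6/8 = 12 eighth notes.
Working in eighth notes: quaver = 1; minim = 4; quaver = 1.
Adding: 1 + 4 + 1 = 6.
Remaining: 12 − 6 = 6 eighth notes, which is a dotted half note.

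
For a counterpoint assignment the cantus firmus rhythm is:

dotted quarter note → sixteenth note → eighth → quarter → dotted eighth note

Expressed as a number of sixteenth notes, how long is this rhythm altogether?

16

In sixteenth notes: dotted quarter note = 6; sixteenth note = 1; eighth = 2; quarter = 4; dotted eighth note = 3.
Altogether 6 + 1 + 2 + 4 + 3 = 16 sixteenth notes.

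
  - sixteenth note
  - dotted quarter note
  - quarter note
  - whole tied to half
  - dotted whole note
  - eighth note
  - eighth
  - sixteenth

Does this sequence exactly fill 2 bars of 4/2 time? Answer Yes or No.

Yes

One bar of 4/2 = 32 sixteenth notes, so 2 bars = 64.
In sixteenth notes: sixteenth note = 1; dotted quarter note = 6; quarter note = 4; whole tied to half (whole + half) = 24; dotted whole note = 24; eighth note = 2; eighth = 2; sixteenth = 1.
Total: 1 + 6 + 4 + 24 + 24 + 2 + 2 + 1 = 64.
64 equals 64, so the answer is Yes.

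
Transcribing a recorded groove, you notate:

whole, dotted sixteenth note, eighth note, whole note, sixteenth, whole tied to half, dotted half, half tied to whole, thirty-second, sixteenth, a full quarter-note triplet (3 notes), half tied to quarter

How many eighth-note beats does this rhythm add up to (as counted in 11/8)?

59

One eighth-note beat = 4 thirty-second notes.
Each duration in thirty-second notes: whole = 32; dotted sixteenth note = 3; eighth note = 4; whole note = 32; sixteenth = 2; whole tied to half (whole + half) = 48; dotted half = 24; half tied to whole (half + whole) = 48; thirty-second = 1; sixteenth = 2; a full quarter-note triplet (3 notes) (three triplet quarters span one half) = 16; half tied to quarter (half + quarter) = 24.
Altogether 32 + 3 + 4 + 32 + 2 + 48 + 24 + 48 + 1 + 2 + 16 + 24 = 236.
236 ÷ 4 = 59 beats.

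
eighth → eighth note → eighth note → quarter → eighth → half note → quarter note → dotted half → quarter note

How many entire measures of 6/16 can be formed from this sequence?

One bar of 6/16 = 3 eighth notes.
In eighth notes: eighth = 1; eighth note = 1; eighth note = 1; quarter = 2; eighth = 1; half note = 4; quarter note = 2; dotted half = 6; quarter note = 2.
Altogether 1 + 1 + 1 + 2 + 1 + 4 + 2 + 6 + 2 = 20.
20 ÷ 3 = 6 complete bars with 2 left over.

6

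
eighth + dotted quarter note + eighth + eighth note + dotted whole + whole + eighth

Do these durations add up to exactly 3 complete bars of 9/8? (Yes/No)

Yes

One bar of 9/8 = 9 eighth notes, so 3 bars = 27.
Convert each value to eighth notes: eighth = 1; dotted quarter note = 3; eighth = 1; eighth note = 1; dotted whole = 12; whole = 8; eighth = 1.
Sum: 1 + 3 + 1 + 1 + 12 + 8 + 1 = 27.
27 equals 27, so the answer is Yes.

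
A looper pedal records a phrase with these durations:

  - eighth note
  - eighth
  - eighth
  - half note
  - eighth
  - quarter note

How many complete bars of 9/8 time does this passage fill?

One bar of 9/8 = 9 eighth notes.
Each duration in eighth notes: eighth note = 1; eighth = 1; eighth = 1; half note = 4; eighth = 1; quarter note = 2.
Sum: 1 + 1 + 1 + 4 + 1 + 2 = 10.
10 ÷ 9 = 1 complete bar with 1 left over.

1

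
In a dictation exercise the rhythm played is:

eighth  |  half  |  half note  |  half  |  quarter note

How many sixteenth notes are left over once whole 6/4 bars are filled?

6

One bar of 6/4 = 12 eighth notes.
Express everything in eighth notes: eighth = 1; half = 4; half note = 4; half = 4; quarter note = 2.
Altogether 1 + 4 + 4 + 4 + 2 = 15.
15 ÷ 12 = 1 complete bar with 3 eighth notes remaining = 6 sixteenth notes.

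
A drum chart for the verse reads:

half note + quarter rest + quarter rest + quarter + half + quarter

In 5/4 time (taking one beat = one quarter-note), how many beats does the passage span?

8

One quarter-note beat = 2 eighth notes.
Each duration in eighth notes: half note = 4; quarter rest = 2; quarter rest = 2; quarter = 2; half = 4; quarter = 2.
Adding: 4 + 2 + 2 + 2 + 4 + 2 = 16.
16 ÷ 2 = 8 beats.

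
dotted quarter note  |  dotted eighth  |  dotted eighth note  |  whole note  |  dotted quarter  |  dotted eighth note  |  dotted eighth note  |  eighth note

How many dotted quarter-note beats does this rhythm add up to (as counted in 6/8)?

One dotted quarter-note beat = 6 sixteenth notes.
Express everything in sixteenth notes: dotted quarter note = 6; dotted eighth = 3; dotted eighth note = 3; whole note = 16; dotted quarter = 6; dotted eighth note = 3; dotted eighth note = 3; eighth note = 2.
Sum: 6 + 3 + 3 + 16 + 6 + 3 + 3 + 2 = 42.
42 ÷ 6 = 7 beats.

7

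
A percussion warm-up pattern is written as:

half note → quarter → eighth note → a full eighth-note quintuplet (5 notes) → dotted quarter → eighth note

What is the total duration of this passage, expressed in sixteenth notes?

30

Each duration in sixteenth notes: half note = 8; quarter = 4; eighth note = 2; a full eighth-note quintuplet (5 notes) (five quintuplet eighths span one half) = 8; dotted quarter = 6; eighth note = 2.
Altogether 8 + 4 + 2 + 8 + 6 + 2 = 30 sixteenth notes.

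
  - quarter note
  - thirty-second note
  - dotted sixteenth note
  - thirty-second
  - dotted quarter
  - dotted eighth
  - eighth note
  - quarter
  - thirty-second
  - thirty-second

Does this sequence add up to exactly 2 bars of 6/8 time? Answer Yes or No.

No

One bar of 6/8 = 24 thirty-second notes, so 2 bars = 48.
Express everything in thirty-second notes: quarter note = 8; thirty-second note = 1; dotted sixteenth note = 3; thirty-second = 1; dotted quarter = 12; dotted eighth = 6; eighth note = 4; quarter = 8; thirty-second = 1; thirty-second = 1.
Altogether 8 + 1 + 3 + 1 + 12 + 6 + 4 + 8 + 1 + 1 = 45.
45 falls short of 48, so the answer is No.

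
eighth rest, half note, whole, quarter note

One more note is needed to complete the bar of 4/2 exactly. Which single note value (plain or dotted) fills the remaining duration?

The bar of 4/2 = 16 eighth notes.
In eighth notes: eighth rest = 1; half note = 4; whole = 8; quarter note = 2.
Total: 1 + 4 + 8 + 2 = 15.
Remaining: 16 − 15 = 1 eighth note, which is a eighth note.

eighth note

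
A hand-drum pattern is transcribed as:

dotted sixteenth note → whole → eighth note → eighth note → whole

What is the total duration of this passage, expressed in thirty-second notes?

In thirty-second notes: dotted sixteenth note = 3; whole = 32; eighth note = 4; eighth note = 4; whole = 32.
Total: 3 + 32 + 4 + 4 + 32 = 75 thirty-second notes.

75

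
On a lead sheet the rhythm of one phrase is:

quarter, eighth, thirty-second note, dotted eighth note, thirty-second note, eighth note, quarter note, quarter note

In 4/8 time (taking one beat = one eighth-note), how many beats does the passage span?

10

One eighth-note beat = 4 thirty-second notes.
In thirty-second notes: quarter = 8; eighth = 4; thirty-second note = 1; dotted eighth note = 6; thirty-second note = 1; eighth note = 4; quarter note = 8; quarter note = 8.
Altogether 8 + 4 + 1 + 6 + 1 + 4 + 8 + 8 = 40.
40 ÷ 4 = 10 beats.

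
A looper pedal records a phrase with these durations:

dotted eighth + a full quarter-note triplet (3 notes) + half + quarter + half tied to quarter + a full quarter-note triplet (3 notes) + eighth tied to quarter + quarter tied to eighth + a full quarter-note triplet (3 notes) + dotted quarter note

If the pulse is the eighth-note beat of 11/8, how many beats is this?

34.5

One eighth-note beat = 2 sixteenth notes.
Convert each value to sixteenth notes: dotted eighth = 3; a full quarter-note triplet (3 notes) (three triplet quarters span one half) = 8; half = 8; quarter = 4; half tied to quarter (half + quarter) = 12; a full quarter-note triplet (3 notes) (three triplet quarters span one half) = 8; eighth tied to quarter (eighth + quarter) = 6; quarter tied to eighth (quarter + eighth) = 6; a full quarter-note triplet (3 notes) (three triplet quarters span one half) = 8; dotted quarter note = 6.
Sum: 3 + 8 + 8 + 4 + 12 + 8 + 6 + 6 + 8 + 6 = 69.
69 ÷ 2 = 34.5 beats.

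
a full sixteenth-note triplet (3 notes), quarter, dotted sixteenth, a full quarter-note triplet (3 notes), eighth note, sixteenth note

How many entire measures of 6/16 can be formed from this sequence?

One bar of 6/16 = 12 thirty-second notes.
Express everything in thirty-second notes: a full sixteenth-note triplet (3 notes) (three triplet sixteenths span one eighth) = 4; quarter = 8; dotted sixteenth = 3; a full quarter-note triplet (3 notes) (three triplet quarters span one half) = 16; eighth note = 4; sixteenth note = 2.
Sum: 4 + 8 + 3 + 16 + 4 + 2 = 37.
37 ÷ 12 = 3 complete bars with 1 left over.

3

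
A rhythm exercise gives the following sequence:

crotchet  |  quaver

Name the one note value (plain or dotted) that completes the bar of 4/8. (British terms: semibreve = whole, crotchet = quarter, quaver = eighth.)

eighth note

The bar of 4/8 = 4 eighth notes.
In eighth notes: crotchet = 2; quaver = 1.
Adding: 2 + 1 = 3.
Remaining: 4 − 3 = 1 eighth note, which is a eighth note.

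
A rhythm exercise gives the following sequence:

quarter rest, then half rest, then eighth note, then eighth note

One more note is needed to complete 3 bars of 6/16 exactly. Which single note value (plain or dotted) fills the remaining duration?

3 bars of 6/16 = 9 eighth notes.
In eighth notes: quarter rest = 2; half rest = 4; eighth note = 1; eighth note = 1.
Total: 2 + 4 + 1 + 1 = 8.
Remaining: 9 − 8 = 1 eighth note, which is a eighth note.

eighth note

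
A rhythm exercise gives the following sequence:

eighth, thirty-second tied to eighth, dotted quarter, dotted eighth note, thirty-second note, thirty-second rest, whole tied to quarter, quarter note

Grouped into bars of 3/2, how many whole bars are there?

One bar of 3/2 = 48 thirty-second notes.
Express everything in thirty-second notes: eighth = 4; thirty-second tied to eighth (thirty-second + eighth) = 5; dotted quarter = 12; dotted eighth note = 6; thirty-second note = 1; thirty-second rest = 1; whole tied to quarter (whole + quarter) = 40; quarter note = 8.
Sum: 4 + 5 + 12 + 6 + 1 + 1 + 40 + 8 = 77.
77 ÷ 48 = 1 complete bar with 29 left over.

1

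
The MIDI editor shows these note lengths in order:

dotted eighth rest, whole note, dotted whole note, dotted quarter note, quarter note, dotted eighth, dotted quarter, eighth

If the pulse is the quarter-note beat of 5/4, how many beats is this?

One quarter-note beat = 4 sixteenth notes.
Working in sixteenth notes: dotted eighth rest = 3; whole note = 16; dotted whole note = 24; dotted quarter note = 6; quarter note = 4; dotted eighth = 3; dotted quarter = 6; eighth = 2.
Adding: 3 + 16 + 24 + 6 + 4 + 3 + 6 + 2 = 64.
64 ÷ 4 = 16 beats.

16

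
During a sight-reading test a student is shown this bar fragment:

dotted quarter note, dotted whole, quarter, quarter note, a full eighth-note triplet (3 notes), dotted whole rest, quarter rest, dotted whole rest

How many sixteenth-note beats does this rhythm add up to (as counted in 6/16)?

94

One sixteenth-note beat = 2 thirty-second notes.
Each duration in thirty-second notes: dotted quarter note = 12; dotted whole = 48; quarter = 8; quarter note = 8; a full eighth-note triplet (3 notes) (three triplet eighths span one quarter) = 8; dotted whole rest = 48; quarter rest = 8; dotted whole rest = 48.
Adding: 12 + 48 + 8 + 8 + 8 + 48 + 8 + 48 = 188.
188 ÷ 2 = 94 beats.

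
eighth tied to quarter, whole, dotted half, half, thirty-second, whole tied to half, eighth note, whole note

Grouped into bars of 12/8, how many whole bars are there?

One bar of 12/8 = 48 thirty-second notes.
In thirty-second notes: eighth tied to quarter (eighth + quarter) = 12; whole = 32; dotted half = 24; half = 16; thirty-second = 1; whole tied to half (whole + half) = 48; eighth note = 4; whole note = 32.
Total: 12 + 32 + 24 + 16 + 1 + 48 + 4 + 32 = 169.
169 ÷ 48 = 3 complete bars with 25 left over.

3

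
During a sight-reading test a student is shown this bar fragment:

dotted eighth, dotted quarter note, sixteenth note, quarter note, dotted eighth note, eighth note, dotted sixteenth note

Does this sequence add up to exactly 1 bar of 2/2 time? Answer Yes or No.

One bar of 2/2 = 32 thirty-second notes.
Working in thirty-second notes: dotted eighth = 6; dotted quarter note = 12; sixteenth note = 2; quarter note = 8; dotted eighth note = 6; eighth note = 4; dotted sixteenth note = 3.
Total: 6 + 12 + 2 + 8 + 6 + 4 + 3 = 41.
41 exceeds 32, so the answer is No.

No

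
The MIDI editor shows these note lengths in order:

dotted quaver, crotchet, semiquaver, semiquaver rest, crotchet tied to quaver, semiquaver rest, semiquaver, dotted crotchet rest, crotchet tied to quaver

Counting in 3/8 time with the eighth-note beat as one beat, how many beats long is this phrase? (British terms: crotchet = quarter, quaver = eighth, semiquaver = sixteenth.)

14.5

One eighth-note beat = 2 sixteenth notes.
Convert each value to sixteenth notes: dotted quaver = 3; crotchet = 4; semiquaver = 1; semiquaver rest = 1; crotchet tied to quaver (crotchet + quaver) = 6; semiquaver rest = 1; semiquaver = 1; dotted crotchet rest = 6; crotchet tied to quaver (crotchet + quaver) = 6.
Sum: 3 + 4 + 1 + 1 + 6 + 1 + 1 + 6 + 6 = 29.
29 ÷ 2 = 14.5 beats.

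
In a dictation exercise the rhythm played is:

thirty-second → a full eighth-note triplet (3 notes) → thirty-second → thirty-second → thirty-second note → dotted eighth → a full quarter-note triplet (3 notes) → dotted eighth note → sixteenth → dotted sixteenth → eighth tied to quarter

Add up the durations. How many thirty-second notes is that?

57

Each duration in thirty-second notes: thirty-second = 1; a full eighth-note triplet (3 notes) (three triplet eighths span one quarter) = 8; thirty-second = 1; thirty-second = 1; thirty-second note = 1; dotted eighth = 6; a full quarter-note triplet (3 notes) (three triplet quarters span one half) = 16; dotted eighth note = 6; sixteenth = 2; dotted sixteenth = 3; eighth tied to quarter (eighth + quarter) = 12.
Adding: 1 + 8 + 1 + 1 + 1 + 6 + 16 + 6 + 2 + 3 + 12 = 57 thirty-second notes.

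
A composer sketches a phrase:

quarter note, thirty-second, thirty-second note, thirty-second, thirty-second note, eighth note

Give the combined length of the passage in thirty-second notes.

16

Convert each value to thirty-second notes: quarter note = 8; thirty-second = 1; thirty-second note = 1; thirty-second = 1; thirty-second note = 1; eighth note = 4.
Altogether 8 + 1 + 1 + 1 + 1 + 4 = 16 thirty-second notes.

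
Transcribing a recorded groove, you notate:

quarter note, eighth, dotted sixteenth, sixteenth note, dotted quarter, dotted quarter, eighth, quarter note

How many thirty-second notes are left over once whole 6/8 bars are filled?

5

One bar of 6/8 = 24 thirty-second notes.
Working in thirty-second notes: quarter note = 8; eighth = 4; dotted sixteenth = 3; sixteenth note = 2; dotted quarter = 12; dotted quarter = 12; eighth = 4; quarter note = 8.
Sum: 8 + 4 + 3 + 2 + 12 + 12 + 4 + 8 = 53.
53 ÷ 24 = 2 complete bars with 5 thirty-second notes remaining.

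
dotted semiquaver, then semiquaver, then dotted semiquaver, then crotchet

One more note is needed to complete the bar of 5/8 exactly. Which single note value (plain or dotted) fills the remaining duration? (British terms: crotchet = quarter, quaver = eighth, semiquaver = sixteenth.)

eighth note

The bar of 5/8 = 20 thirty-second notes.
Each duration in thirty-second notes: dotted semiquaver = 3; semiquaver = 2; dotted semiquaver = 3; crotchet = 8.
Altogether 3 + 2 + 3 + 8 = 16.
Remaining: 20 − 16 = 4 thirty-second notes, which is a eighth note.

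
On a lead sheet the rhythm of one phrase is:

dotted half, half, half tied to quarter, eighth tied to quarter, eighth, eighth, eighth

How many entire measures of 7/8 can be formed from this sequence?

3

One bar of 7/8 = 7 eighth notes.
Working in eighth notes: dotted half = 6; half = 4; half tied to quarter (half + quarter) = 6; eighth tied to quarter (eighth + quarter) = 3; eighth = 1; eighth = 1; eighth = 1.
Total: 6 + 4 + 6 + 3 + 1 + 1 + 1 = 22.
22 ÷ 7 = 3 complete bars with 1 left over.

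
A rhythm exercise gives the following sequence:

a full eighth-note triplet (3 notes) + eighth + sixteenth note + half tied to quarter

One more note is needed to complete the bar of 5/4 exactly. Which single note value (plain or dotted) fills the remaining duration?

The bar of 5/4 = 20 sixteenth notes.
Each duration in sixteenth notes: a full eighth-note triplet (3 notes) (three triplet eighths span one quarter) = 4; eighth = 2; sixteenth note = 1; half tied to quarter (half + quarter) = 12.
Adding: 4 + 2 + 1 + 12 = 19.
Remaining: 20 − 19 = 1 sixteenth note, which is a sixteenth note.

sixteenth note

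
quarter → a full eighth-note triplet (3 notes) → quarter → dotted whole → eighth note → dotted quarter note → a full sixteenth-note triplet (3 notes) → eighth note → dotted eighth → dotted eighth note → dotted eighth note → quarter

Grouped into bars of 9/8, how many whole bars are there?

One bar of 9/8 = 18 sixteenth notes.
Each duration in sixteenth notes: quarter = 4; a full eighth-note triplet (3 notes) (three triplet eighths span one quarter) = 4; quarter = 4; dotted whole = 24; eighth note = 2; dotted quarter note = 6; a full sixteenth-note triplet (3 notes) (three triplet sixteenths span one eighth) = 2; eighth note = 2; dotted eighth = 3; dotted eighth note = 3; dotted eighth note = 3; quarter = 4.
Adding: 4 + 4 + 4 + 24 + 2 + 6 + 2 + 2 + 3 + 3 + 3 + 4 = 61.
61 ÷ 18 = 3 complete bars with 7 left over.

3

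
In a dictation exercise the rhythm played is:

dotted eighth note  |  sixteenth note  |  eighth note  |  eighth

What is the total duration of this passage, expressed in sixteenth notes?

In sixteenth notes: dotted eighth note = 3; sixteenth note = 1; eighth note = 2; eighth = 2.
Altogether 3 + 1 + 2 + 2 = 8 sixteenth notes.

8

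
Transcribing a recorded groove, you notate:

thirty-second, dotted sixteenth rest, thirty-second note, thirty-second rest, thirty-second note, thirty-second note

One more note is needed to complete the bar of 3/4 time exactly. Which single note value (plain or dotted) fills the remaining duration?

half note

The bar of 3/4 = 24 thirty-second notes.
Express everything in thirty-second notes: thirty-second = 1; dotted sixteenth rest = 3; thirty-second note = 1; thirty-second rest = 1; thirty-second note = 1; thirty-second note = 1.
Altogether 1 + 3 + 1 + 1 + 1 + 1 = 8.
Remaining: 24 − 8 = 16 thirty-second notes, which is a half note.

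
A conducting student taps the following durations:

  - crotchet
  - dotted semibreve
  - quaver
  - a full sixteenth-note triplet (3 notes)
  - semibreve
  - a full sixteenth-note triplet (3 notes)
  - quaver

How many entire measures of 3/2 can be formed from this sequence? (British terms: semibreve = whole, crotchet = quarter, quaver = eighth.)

One bar of 3/2 = 12 eighth notes.
Working in eighth notes: crotchet = 2; dotted semibreve = 12; quaver = 1; a full sixteenth-note triplet (3 notes) (three triplet sixteenths span one eighth) = 1; semibreve = 8; a full sixteenth-note triplet (3 notes) (three triplet sixteenths span one eighth) = 1; quaver = 1.
Sum: 2 + 12 + 1 + 1 + 8 + 1 + 1 = 26.
26 ÷ 12 = 2 complete bars with 2 left over.

2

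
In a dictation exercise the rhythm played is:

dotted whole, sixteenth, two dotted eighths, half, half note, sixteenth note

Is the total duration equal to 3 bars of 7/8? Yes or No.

One bar of 7/8 = 14 sixteenth notes, so 3 bars = 42.
Working in sixteenth notes: dotted whole = 24; sixteenth = 1; dotted eighth = 3; dotted eighth = 3; half = 8; half note = 8; sixteenth note = 1.
Adding: 24 + 1 + 3 + 3 + 8 + 8 + 1 = 48.
48 exceeds 42, so the answer is No.

No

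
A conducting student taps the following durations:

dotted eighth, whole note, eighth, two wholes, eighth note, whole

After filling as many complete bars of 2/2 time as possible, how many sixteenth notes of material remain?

7

One bar of 2/2 = 16 sixteenth notes.
In sixteenth notes: dotted eighth = 3; whole note = 16; eighth = 2; whole = 16; whole = 16; eighth note = 2; whole = 16.
Adding: 3 + 16 + 2 + 16 + 16 + 2 + 16 = 71.
71 ÷ 16 = 4 complete bars with 7 sixteenth notes remaining.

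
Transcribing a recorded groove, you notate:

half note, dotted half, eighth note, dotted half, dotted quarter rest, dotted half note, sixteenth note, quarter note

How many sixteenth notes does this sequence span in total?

57

Convert each value to sixteenth notes: half note = 8; dotted half = 12; eighth note = 2; dotted half = 12; dotted quarter rest = 6; dotted half note = 12; sixteenth note = 1; quarter note = 4.
Total: 8 + 12 + 2 + 12 + 6 + 12 + 1 + 4 = 57 sixteenth notes.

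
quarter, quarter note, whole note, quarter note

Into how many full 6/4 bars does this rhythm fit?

1

One bar of 6/4 = 6 quarter notes.
In quarter notes: quarter = 1; quarter note = 1; whole note = 4; quarter note = 1.
Altogether 1 + 1 + 4 + 1 = 7.
7 ÷ 6 = 1 complete bar with 1 left over.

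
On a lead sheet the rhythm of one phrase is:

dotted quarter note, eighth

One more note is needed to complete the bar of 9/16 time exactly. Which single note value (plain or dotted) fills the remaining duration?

The bar of 9/16 = 9 sixteenth notes.
Express everything in sixteenth notes: dotted quarter note = 6; eighth = 2.
Adding: 6 + 2 = 8.
Remaining: 9 − 8 = 1 sixteenth note, which is a sixteenth note.

sixteenth note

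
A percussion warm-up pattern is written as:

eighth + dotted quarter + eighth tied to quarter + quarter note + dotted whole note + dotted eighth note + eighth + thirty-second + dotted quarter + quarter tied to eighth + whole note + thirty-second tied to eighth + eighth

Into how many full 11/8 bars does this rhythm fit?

One bar of 11/8 = 44 thirty-second notes.
Working in thirty-second notes: eighth = 4; dotted quarter = 12; eighth tied to quarter (eighth + quarter) = 12; quarter note = 8; dotted whole note = 48; dotted eighth note = 6; eighth = 4; thirty-second = 1; dotted quarter = 12; quarter tied to eighth (quarter + eighth) = 12; whole note = 32; thirty-second tied to eighth (thirty-second + eighth) = 5; eighth = 4.
Altogether 4 + 12 + 12 + 8 + 48 + 6 + 4 + 1 + 12 + 12 + 32 + 5 + 4 = 160.
160 ÷ 44 = 3 complete bars with 28 left over.

3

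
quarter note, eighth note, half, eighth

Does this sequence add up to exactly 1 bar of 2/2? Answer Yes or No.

One bar of 2/2 = 8 eighth notes.
Express everything in eighth notes: quarter note = 2; eighth note = 1; half = 4; eighth = 1.
Altogether 2 + 1 + 4 + 1 = 8.
8 equals 8, so the answer is Yes.

Yes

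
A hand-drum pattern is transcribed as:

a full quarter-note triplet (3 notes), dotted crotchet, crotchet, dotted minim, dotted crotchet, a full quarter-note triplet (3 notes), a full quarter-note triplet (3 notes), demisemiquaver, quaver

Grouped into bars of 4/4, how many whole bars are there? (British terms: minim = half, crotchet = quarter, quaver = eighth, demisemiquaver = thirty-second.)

3

One bar of 4/4 = 32 thirty-second notes.
Express everything in thirty-second notes: a full quarter-note triplet (3 notes) (three triplet quarters span one half) = 16; dotted crotchet = 12; crotchet = 8; dotted minim = 24; dotted crotchet = 12; a full quarter-note triplet (3 notes) (three triplet quarters span one half) = 16; a full quarter-note triplet (3 notes) (three triplet quarters span one half) = 16; demisemiquaver = 1; quaver = 4.
Total: 16 + 12 + 8 + 24 + 12 + 16 + 16 + 1 + 4 = 109.
109 ÷ 32 = 3 complete bars with 13 left over.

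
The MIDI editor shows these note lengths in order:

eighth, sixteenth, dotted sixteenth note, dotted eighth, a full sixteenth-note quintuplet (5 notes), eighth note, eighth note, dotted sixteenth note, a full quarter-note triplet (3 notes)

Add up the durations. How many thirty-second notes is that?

Express everything in thirty-second notes: eighth = 4; sixteenth = 2; dotted sixteenth note = 3; dotted eighth = 6; a full sixteenth-note quintuplet (5 notes) (five quintuplet sixteenths span one quarter) = 8; eighth note = 4; eighth note = 4; dotted sixteenth note = 3; a full quarter-note triplet (3 notes) (three triplet quarters span one half) = 16.
Total: 4 + 2 + 3 + 6 + 8 + 4 + 4 + 3 + 16 = 50 thirty-second notes.

50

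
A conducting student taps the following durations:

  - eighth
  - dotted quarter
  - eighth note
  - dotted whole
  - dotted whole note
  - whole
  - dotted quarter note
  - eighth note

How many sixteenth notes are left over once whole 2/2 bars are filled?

2

One bar of 2/2 = 8 eighth notes.
Working in eighth notes: eighth = 1; dotted quarter = 3; eighth note = 1; dotted whole = 12; dotted whole note = 12; whole = 8; dotted quarter note = 3; eighth note = 1.
Total: 1 + 3 + 1 + 12 + 12 + 8 + 3 + 1 = 41.
41 ÷ 8 = 5 complete bars with 1 eighth note remaining = 2 sixteenth notes.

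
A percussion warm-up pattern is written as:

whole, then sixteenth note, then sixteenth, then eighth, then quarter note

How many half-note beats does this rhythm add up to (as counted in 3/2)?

One half-note beat = 8 sixteenth notes.
Each duration in sixteenth notes: whole = 16; sixteenth note = 1; sixteenth = 1; eighth = 2; quarter note = 4.
Adding: 16 + 1 + 1 + 2 + 4 = 24.
24 ÷ 8 = 3 beats.

3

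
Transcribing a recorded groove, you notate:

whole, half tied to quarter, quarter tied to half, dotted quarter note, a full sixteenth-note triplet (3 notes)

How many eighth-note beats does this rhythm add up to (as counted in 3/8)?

24

One eighth-note beat = 2 sixteenth notes.
In sixteenth notes: whole = 16; half tied to quarter (half + quarter) = 12; quarter tied to half (quarter + half) = 12; dotted quarter note = 6; a full sixteenth-note triplet (3 notes) (three triplet sixteenths span one eighth) = 2.
Total: 16 + 12 + 12 + 6 + 2 = 48.
48 ÷ 2 = 24 beats.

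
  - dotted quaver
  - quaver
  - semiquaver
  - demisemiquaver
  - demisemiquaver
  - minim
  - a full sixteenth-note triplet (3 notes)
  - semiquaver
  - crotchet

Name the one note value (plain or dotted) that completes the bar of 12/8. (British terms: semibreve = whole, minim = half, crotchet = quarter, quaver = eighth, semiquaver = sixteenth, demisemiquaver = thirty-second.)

The bar of 12/8 = 48 thirty-second notes.
Express everything in thirty-second notes: dotted quaver = 6; quaver = 4; semiquaver = 2; demisemiquaver = 1; demisemiquaver = 1; minim = 16; a full sixteenth-note triplet (3 notes) (three triplet sixteenths span one eighth) = 4; semiquaver = 2; crotchet = 8.
Sum: 6 + 4 + 2 + 1 + 1 + 16 + 4 + 2 + 8 = 44.
Remaining: 48 − 44 = 4 thirty-second notes, which is a eighth note.

eighth note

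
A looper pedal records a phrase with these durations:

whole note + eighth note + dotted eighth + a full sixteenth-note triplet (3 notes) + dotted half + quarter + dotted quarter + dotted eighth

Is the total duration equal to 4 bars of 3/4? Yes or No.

One bar of 3/4 = 12 sixteenth notes, so 4 bars = 48.
Express everything in sixteenth notes: whole note = 16; eighth note = 2; dotted eighth = 3; a full sixteenth-note triplet (3 notes) (three triplet sixteenths span one eighth) = 2; dotted half = 12; quarter = 4; dotted quarter = 6; dotted eighth = 3.
Adding: 16 + 2 + 3 + 2 + 12 + 4 + 6 + 3 = 48.
48 equals 48, so the answer is Yes.

Yes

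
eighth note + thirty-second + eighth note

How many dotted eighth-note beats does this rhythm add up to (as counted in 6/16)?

1.5

One dotted eighth-note beat = 6 thirty-second notes.
In thirty-second notes: eighth note = 4; thirty-second = 1; eighth note = 4.
Sum: 4 + 1 + 4 = 9.
9 ÷ 6 = 1.5 beats.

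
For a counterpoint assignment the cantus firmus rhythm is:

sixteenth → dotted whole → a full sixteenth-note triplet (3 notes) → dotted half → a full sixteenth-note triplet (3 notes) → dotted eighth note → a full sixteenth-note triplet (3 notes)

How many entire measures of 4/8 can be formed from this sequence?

One bar of 4/8 = 8 sixteenth notes.
In sixteenth notes: sixteenth = 1; dotted whole = 24; a full sixteenth-note triplet (3 notes) (three triplet sixteenths span one eighth) = 2; dotted half = 12; a full sixteenth-note triplet (3 notes) (three triplet sixteenths span one eighth) = 2; dotted eighth note = 3; a full sixteenth-note triplet (3 notes) (three triplet sixteenths span one eighth) = 2.
Total: 1 + 24 + 2 + 12 + 2 + 3 + 2 = 46.
46 ÷ 8 = 5 complete bars with 6 left over.

5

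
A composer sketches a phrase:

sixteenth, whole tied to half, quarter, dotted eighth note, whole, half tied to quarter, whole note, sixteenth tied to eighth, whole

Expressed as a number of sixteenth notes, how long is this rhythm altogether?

95

In sixteenth notes: sixteenth = 1; whole tied to half (whole + half) = 24; quarter = 4; dotted eighth note = 3; whole = 16; half tied to quarter (half + quarter) = 12; whole note = 16; sixteenth tied to eighth (sixteenth + eighth) = 3; whole = 16.
Adding: 1 + 24 + 4 + 3 + 16 + 12 + 16 + 3 + 16 = 95 sixteenth notes.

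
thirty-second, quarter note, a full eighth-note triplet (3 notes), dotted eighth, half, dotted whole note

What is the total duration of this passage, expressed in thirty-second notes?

87

Each duration in thirty-second notes: thirty-second = 1; quarter note = 8; a full eighth-note triplet (3 notes) (three triplet eighths span one quarter) = 8; dotted eighth = 6; half = 16; dotted whole note = 48.
Sum: 1 + 8 + 8 + 6 + 16 + 48 = 87 thirty-second notes.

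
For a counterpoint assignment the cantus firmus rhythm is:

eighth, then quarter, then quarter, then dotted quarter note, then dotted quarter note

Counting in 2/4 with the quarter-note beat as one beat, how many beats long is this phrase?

One quarter-note beat = 2 eighth notes.
Working in eighth notes: eighth = 1; quarter = 2; quarter = 2; dotted quarter note = 3; dotted quarter note = 3.
Total: 1 + 2 + 2 + 3 + 3 = 11.
11 ÷ 2 = 5.5 beats.

5.5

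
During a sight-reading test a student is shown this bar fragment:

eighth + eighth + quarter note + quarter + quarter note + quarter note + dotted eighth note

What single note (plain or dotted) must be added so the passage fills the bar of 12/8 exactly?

sixteenth note

The bar of 12/8 = 24 sixteenth notes.
Express everything in sixteenth notes: eighth = 2; eighth = 2; quarter note = 4; quarter = 4; quarter note = 4; quarter note = 4; dotted eighth note = 3.
Altogether 2 + 2 + 4 + 4 + 4 + 4 + 3 = 23.
Remaining: 24 − 23 = 1 sixteenth note, which is a sixteenth note.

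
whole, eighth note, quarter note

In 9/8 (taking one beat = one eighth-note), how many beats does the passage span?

11

One eighth-note beat = 2 sixteenth notes.
Express everything in sixteenth notes: whole = 16; eighth note = 2; quarter note = 4.
Sum: 16 + 2 + 4 = 22.
22 ÷ 2 = 11 beats.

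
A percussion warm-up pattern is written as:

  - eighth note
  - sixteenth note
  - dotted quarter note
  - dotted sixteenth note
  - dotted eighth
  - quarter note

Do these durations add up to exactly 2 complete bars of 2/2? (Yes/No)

No

One bar of 2/2 = 32 thirty-second notes, so 2 bars = 64.
Convert each value to thirty-second notes: eighth note = 4; sixteenth note = 2; dotted quarter note = 12; dotted sixteenth note = 3; dotted eighth = 6; quarter note = 8.
Adding: 4 + 2 + 12 + 3 + 6 + 8 = 35.
35 falls short of 64, so the answer is No.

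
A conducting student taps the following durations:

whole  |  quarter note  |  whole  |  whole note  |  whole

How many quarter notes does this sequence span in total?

17

In quarter notes: whole = 4; quarter note = 1; whole = 4; whole note = 4; whole = 4.
Adding: 4 + 1 + 4 + 4 + 4 = 17 quarter notes.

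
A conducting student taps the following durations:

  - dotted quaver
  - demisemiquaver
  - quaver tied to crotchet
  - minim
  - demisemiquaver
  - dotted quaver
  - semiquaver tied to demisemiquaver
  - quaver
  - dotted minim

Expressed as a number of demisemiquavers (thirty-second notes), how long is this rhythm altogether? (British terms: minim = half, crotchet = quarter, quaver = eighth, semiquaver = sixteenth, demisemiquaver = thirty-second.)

73

Express everything in thirty-second notes: dotted quaver = 6; demisemiquaver = 1; quaver tied to crotchet (quaver + crotchet) = 12; minim = 16; demisemiquaver = 1; dotted quaver = 6; semiquaver tied to demisemiquaver (semiquaver + demisemiquaver) = 3; quaver = 4; dotted minim = 24.
Sum: 6 + 1 + 12 + 16 + 1 + 6 + 3 + 4 + 24 = 73 thirty-second notes.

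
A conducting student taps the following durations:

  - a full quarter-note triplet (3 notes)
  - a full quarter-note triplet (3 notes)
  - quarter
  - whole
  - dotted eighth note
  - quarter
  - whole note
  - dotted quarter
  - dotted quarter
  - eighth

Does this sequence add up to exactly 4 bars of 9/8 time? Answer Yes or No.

No

One bar of 9/8 = 18 sixteenth notes, so 4 bars = 72.
In sixteenth notes: a full quarter-note triplet (3 notes) (three triplet quarters span one half) = 8; a full quarter-note triplet (3 notes) (three triplet quarters span one half) = 8; quarter = 4; whole = 16; dotted eighth note = 3; quarter = 4; whole note = 16; dotted quarter = 6; dotted quarter = 6; eighth = 2.
Adding: 8 + 8 + 4 + 16 + 3 + 4 + 16 + 6 + 6 + 2 = 73.
73 exceeds 72, so the answer is No.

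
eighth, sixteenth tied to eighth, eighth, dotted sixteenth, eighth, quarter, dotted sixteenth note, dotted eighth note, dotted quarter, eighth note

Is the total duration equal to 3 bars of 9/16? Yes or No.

Yes

One bar of 9/16 = 18 thirty-second notes, so 3 bars = 54.
Convert each value to thirty-second notes: eighth = 4; sixteenth tied to eighth (sixteenth + eighth) = 6; eighth = 4; dotted sixteenth = 3; eighth = 4; quarter = 8; dotted sixteenth note = 3; dotted eighth note = 6; dotted quarter = 12; eighth note = 4.
Adding: 4 + 6 + 4 + 3 + 4 + 8 + 3 + 6 + 12 + 4 = 54.
54 equals 54, so the answer is Yes.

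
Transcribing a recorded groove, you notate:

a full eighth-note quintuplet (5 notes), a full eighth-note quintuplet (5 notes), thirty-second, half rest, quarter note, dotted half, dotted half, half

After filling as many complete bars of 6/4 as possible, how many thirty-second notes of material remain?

25

One bar of 6/4 = 48 thirty-second notes.
Working in thirty-second notes: a full eighth-note quintuplet (5 notes) (five quintuplet eighths span one half) = 16; a full eighth-note quintuplet (5 notes) (five quintuplet eighths span one half) = 16; thirty-second = 1; half rest = 16; quarter note = 8; dotted half = 24; dotted half = 24; half = 16.
Sum: 16 + 16 + 1 + 16 + 8 + 24 + 24 + 16 = 121.
121 ÷ 48 = 2 complete bars with 25 thirty-second notes remaining.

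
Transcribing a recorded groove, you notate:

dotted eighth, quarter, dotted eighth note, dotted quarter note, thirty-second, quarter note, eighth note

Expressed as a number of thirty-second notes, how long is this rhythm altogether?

45

In thirty-second notes: dotted eighth = 6; quarter = 8; dotted eighth note = 6; dotted quarter note = 12; thirty-second = 1; quarter note = 8; eighth note = 4.
Adding: 6 + 8 + 6 + 12 + 1 + 8 + 4 = 45 thirty-second notes.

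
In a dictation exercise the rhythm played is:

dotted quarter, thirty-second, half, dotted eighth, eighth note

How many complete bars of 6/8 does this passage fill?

1

One bar of 6/8 = 24 thirty-second notes.
Each duration in thirty-second notes: dotted quarter = 12; thirty-second = 1; half = 16; dotted eighth = 6; eighth note = 4.
Total: 12 + 1 + 16 + 6 + 4 = 39.
39 ÷ 24 = 1 complete bar with 15 left over.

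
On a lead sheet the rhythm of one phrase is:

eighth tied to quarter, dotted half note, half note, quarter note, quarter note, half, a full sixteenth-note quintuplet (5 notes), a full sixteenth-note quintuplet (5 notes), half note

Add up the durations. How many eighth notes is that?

29

Each duration in eighth notes: eighth tied to quarter (eighth + quarter) = 3; dotted half note = 6; half note = 4; quarter note = 2; quarter note = 2; half = 4; a full sixteenth-note quintuplet (5 notes) (five quintuplet sixteenths span one quarter) = 2; a full sixteenth-note quintuplet (5 notes) (five quintuplet sixteenths span one quarter) = 2; half note = 4.
Total: 3 + 6 + 4 + 2 + 2 + 4 + 2 + 2 + 4 = 29 eighth notes.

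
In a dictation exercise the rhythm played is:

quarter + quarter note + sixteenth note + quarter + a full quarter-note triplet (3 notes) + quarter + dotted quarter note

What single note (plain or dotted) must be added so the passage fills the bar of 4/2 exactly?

The bar of 4/2 = 32 sixteenth notes.
Convert each value to sixteenth notes: quarter = 4; quarter note = 4; sixteenth note = 1; quarter = 4; a full quarter-note triplet (3 notes) (three triplet quarters span one half) = 8; quarter = 4; dotted quarter note = 6.
Adding: 4 + 4 + 1 + 4 + 8 + 4 + 6 = 31.
Remaining: 32 − 31 = 1 sixteenth note, which is a sixteenth note.

sixteenth note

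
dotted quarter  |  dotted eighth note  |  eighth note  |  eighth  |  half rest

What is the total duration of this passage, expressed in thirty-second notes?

42

Convert each value to thirty-second notes: dotted quarter = 12; dotted eighth note = 6; eighth note = 4; eighth = 4; half rest = 16.
Adding: 12 + 6 + 4 + 4 + 16 = 42 thirty-second notes.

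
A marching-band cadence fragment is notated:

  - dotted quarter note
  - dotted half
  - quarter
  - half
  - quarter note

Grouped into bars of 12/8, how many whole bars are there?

1

One bar of 12/8 = 12 eighth notes.
Working in eighth notes: dotted quarter note = 3; dotted half = 6; quarter = 2; half = 4; quarter note = 2.
Altogether 3 + 6 + 2 + 4 + 2 = 17.
17 ÷ 12 = 1 complete bar with 5 left over.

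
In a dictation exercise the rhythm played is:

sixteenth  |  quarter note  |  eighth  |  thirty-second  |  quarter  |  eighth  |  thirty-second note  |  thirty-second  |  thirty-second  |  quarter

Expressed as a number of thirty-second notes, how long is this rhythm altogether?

Express everything in thirty-second notes: sixteenth = 2; quarter note = 8; eighth = 4; thirty-second = 1; quarter = 8; eighth = 4; thirty-second note = 1; thirty-second = 1; thirty-second = 1; quarter = 8.
Sum: 2 + 8 + 4 + 1 + 8 + 4 + 1 + 1 + 1 + 8 = 38 thirty-second notes.

38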